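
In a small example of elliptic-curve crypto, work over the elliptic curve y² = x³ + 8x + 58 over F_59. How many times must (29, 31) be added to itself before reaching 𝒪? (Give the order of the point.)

9

2P: tangent at (29, 31): λ = (3·29² + 8)/(2·31) ≡ 53/3. 3⁻¹ ≡ 20 (mod 59), so λ ≡ 53·20 ≡ 57.
  x = λ² - 29 - 29 = 3249 - 58 ≡ 5; y = λ·(29 - 5) - 31 ≡ 39. → (5, 39)
3P: (5, 39) + (29, 31). λ = (31 - 39)/(29 - 5) ≡ 51/24 mod 59. 24⁻¹ ≡ 32 (mod 59), so λ ≡ 39.
  x = λ² - 5 - 29 = 1521 - 34 ≡ 12; y = λ·(5 - 12) - 39 ≡ 42. → (12, 42)
4P: (12, 42) + (29, 31). λ = (31 - 42)/(29 - 12) ≡ 48/17 mod 59. 17⁻¹ ≡ 7 (mod 59) since 17·7 = 119 ≡ 1, so λ ≡ 41.
  x = λ² - 12 - 29 = 1681 - 41 ≡ 47; y = λ·(12 - 47) - 42 ≡ 57. → (47, 57)
5P: (47, 57) + (29, 31). λ = (31 - 57)/(29 - 47) ≡ 33/41 mod 59. 41⁻¹ ≡ 36 (mod 59) since 41·36 = 1476 ≡ 1, so λ ≡ 8.
  x = λ² - 47 - 29 = 64 - 76 ≡ 47; y = λ·(47 - 47) - 57 ≡ 2. → (47, 2)
6P: (47, 2) + (29, 31). λ = (31 - 2)/(29 - 47) ≡ 29/41 mod 59. 41⁻¹ ≡ 36 (mod 59) since 41·36 = 1476 ≡ 1, so λ ≡ 41.
  x = λ² - 47 - 29 = 1681 - 76 ≡ 12; y = λ·(47 - 12) - 2 ≡ 17. → (12, 17)
7P: (12, 17) + (29, 31). λ = (31 - 17)/(29 - 12) ≡ 14/17 mod 59. 17⁻¹ ≡ 7 (mod 59), so λ ≡ 39.
  x = λ² - 12 - 29 = 1521 - 41 ≡ 5; y = λ·(12 - 5) - 17 ≡ 20. → (5, 20)
8P: (5, 20) + (29, 31). λ = (31 - 20)/(29 - 5) ≡ 11/24 mod 59. 24⁻¹ ≡ 32 (mod 59), so λ ≡ 57.
  x = λ² - 5 - 29 = 3249 - 34 ≡ 29; y = λ·(5 - 29) - 20 ≡ 28. → (29, 28)
9P: (29, 28) + (29, 31): same x and y₁ ≡ -y₂, so the sum is 𝒪.
9P = 𝒪, so the order is 9.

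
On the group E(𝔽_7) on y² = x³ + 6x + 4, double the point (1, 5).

(0, 5)

tangent at (1, 5): λ = (3·1² + 6)/(2·5) ≡ 2/3. 3⁻¹ ≡ 5 (mod 7) since 3·5 = 15 ≡ 1, so λ ≡ 2·5 ≡ 3.
  x = λ² - 1 - 1 = 9 - 2 ≡ 0; y = λ·(1 - 0) - 5 ≡ 5. → (0, 5)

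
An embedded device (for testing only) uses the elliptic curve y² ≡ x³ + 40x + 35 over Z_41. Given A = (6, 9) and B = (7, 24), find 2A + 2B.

First 2A:
Repeated addition: build up to 2A.
2A: tangent at (6, 9): λ = (3·6² + 40)/(2·9) ≡ 25/18. 18⁻¹ ≡ 16 (mod 41), so λ ≡ 25·16 ≡ 31.
  x = λ² - 6 - 6 = 961 - 12 ≡ 6; y = λ·(6 - 6) - 9 ≡ 32. → (6, 32)
2A = (6, 32).
Next 2B:
Repeated addition: build up to 2B.
2B: tangent at (7, 24): λ = (3·7² + 40)/(2·24) ≡ 23/7. 7⁻¹ ≡ 6 (mod 41) since 7·6 = 42 ≡ 1, so λ ≡ 23·6 ≡ 15.
  x = λ² - 7 - 7 = 225 - 14 ≡ 6; y = λ·(7 - 6) - 24 ≡ 32. → (6, 32)
2B = (6, 32).
Finally 2A + 2B:
tangent at (6, 32): λ = (3·6² + 40)/(2·32) ≡ 25/23. 23⁻¹ ≡ 25 (mod 41) since 23·25 = 575 ≡ 1, so λ ≡ 25·25 ≡ 10.
  x = λ² - 6 - 6 = 100 - 12 ≡ 6; y = λ·(6 - 6) - 32 ≡ 9. → (6, 9)

(6, 9)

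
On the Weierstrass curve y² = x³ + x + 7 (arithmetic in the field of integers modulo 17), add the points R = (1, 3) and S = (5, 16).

(12, 8)

(1, 3) + (5, 16). λ = (16 - 3)/(5 - 1) ≡ 13/4 mod 17. 4⁻¹ ≡ 13 (mod 17) since 4·13 = 52 ≡ 1, so λ ≡ 16.
  x = λ² - 1 - 5 = 256 - 6 ≡ 12; y = λ·(1 - 12) - 3 ≡ 8. → (12, 8)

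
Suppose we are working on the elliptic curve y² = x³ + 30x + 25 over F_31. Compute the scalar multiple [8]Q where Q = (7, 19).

Repeated addition: build up to 8Q.
2Q: tangent at (7, 19): λ = (3·7² + 30)/(2·19) ≡ 22/7. 7⁻¹ ≡ 9 (mod 31) since 7·9 = 63 ≡ 1, so λ ≡ 22·9 ≡ 12.
  x = λ² - 7 - 7 = 144 - 14 ≡ 6; y = λ·(7 - 6) - 19 ≡ 24. → (6, 24)
3Q: (6, 24) + (7, 19). λ = (19 - 24)/(7 - 6) ≡ 26/1 mod 31. 1⁻¹ ≡ 1 (mod 31) since 1·1 = 1 ≡ 1, so λ ≡ 26.
  x = λ² - 6 - 7 = 676 - 13 ≡ 12; y = λ·(6 - 12) - 24 ≡ 6. → (12, 6)
4Q: (12, 6) + (7, 19). λ = (19 - 6)/(7 - 12) ≡ 13/26 mod 31. 26⁻¹ ≡ 6 (mod 31) since 26·6 = 156 ≡ 1, so λ ≡ 16.
  x = λ² - 12 - 7 = 256 - 19 ≡ 20; y = λ·(12 - 20) - 6 ≡ 21. → (20, 21)
5Q: (20, 21) + (7, 19). λ = (19 - 21)/(7 - 20) ≡ 29/18 mod 31. 18⁻¹ ≡ 19 (mod 31), so λ ≡ 24.
  x = λ² - 20 - 7 = 576 - 27 ≡ 22; y = λ·(20 - 22) - 21 ≡ 24. → (22, 24)
6Q: (22, 24) + (7, 19). λ = (19 - 24)/(7 - 22) ≡ 26/16 mod 31. 16⁻¹ ≡ 2 (mod 31) since 16·2 = 32 ≡ 1, so λ ≡ 21.
  x = λ² - 22 - 7 = 441 - 29 ≡ 9; y = λ·(22 - 9) - 24 ≡ 1. → (9, 1)
7Q: (9, 1) + (7, 19). λ = (19 - 1)/(7 - 9) ≡ 18/29 mod 31. 29⁻¹ ≡ 15 (mod 31), so λ ≡ 22.
  x = λ² - 9 - 7 = 484 - 16 ≡ 3; y = λ·(9 - 3) - 1 ≡ 7. → (3, 7)
8Q: (3, 7) + (7, 19). λ = (19 - 7)/(7 - 3) ≡ 12/4 mod 31. 4⁻¹ ≡ 8 (mod 31), so λ ≡ 3.
  x = λ² - 3 - 7 = 9 - 10 ≡ 30; y = λ·(3 - 30) - 7 ≡ 5. → (30, 5)

(30, 5)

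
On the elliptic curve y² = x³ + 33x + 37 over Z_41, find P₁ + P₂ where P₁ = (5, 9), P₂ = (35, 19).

(5, 9) + (35, 19). λ = (19 - 9)/(35 - 5) ≡ 10/30 mod 41. 30⁻¹ ≡ 26 (mod 41) since 30·26 = 780 ≡ 1, so λ ≡ 14.
  x = λ² - 5 - 35 = 196 - 40 ≡ 33; y = λ·(5 - 33) - 9 ≡ 9. → (33, 9)

(33, 9)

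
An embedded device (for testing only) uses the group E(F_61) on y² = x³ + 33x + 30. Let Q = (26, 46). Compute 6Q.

Repeated addition: build up to 6Q.
2Q: tangent at (26, 46): λ = (3·26² + 33)/(2·46) ≡ 48/31. 31⁻¹ ≡ 2 (mod 61), so λ ≡ 48·2 ≡ 35.
  x = λ² - 26 - 26 = 1225 - 52 ≡ 14; y = λ·(26 - 14) - 46 ≡ 8. → (14, 8)
3Q: (14, 8) + (26, 46). λ = (46 - 8)/(26 - 14) ≡ 38/12 mod 61. 12⁻¹ ≡ 56 (mod 61), so λ ≡ 54.
  x = λ² - 14 - 26 = 2916 - 40 ≡ 9; y = λ·(14 - 9) - 8 ≡ 18. → (9, 18)
4Q: (9, 18) + (26, 46). λ = (46 - 18)/(26 - 9) ≡ 28/17 mod 61. 17⁻¹ ≡ 18 (mod 61) since 17·18 = 306 ≡ 1, so λ ≡ 16.
  x = λ² - 9 - 26 = 256 - 35 ≡ 38; y = λ·(9 - 38) - 18 ≡ 6. → (38, 6)
5Q: (38, 6) + (26, 46). λ = (46 - 6)/(26 - 38) ≡ 40/49 mod 61. 49⁻¹ ≡ 5 (mod 61) since 49·5 = 245 ≡ 1, so λ ≡ 17.
  x = λ² - 38 - 26 = 289 - 64 ≡ 42; y = λ·(38 - 42) - 6 ≡ 48. → (42, 48)
6Q: (42, 48) + (26, 46). λ = (46 - 48)/(26 - 42) ≡ 59/45 mod 61. 45⁻¹ ≡ 19 (mod 61), so λ ≡ 23.
  x = λ² - 42 - 26 = 529 - 68 ≡ 34; y = λ·(42 - 34) - 48 ≡ 14. → (34, 14)

(34, 14)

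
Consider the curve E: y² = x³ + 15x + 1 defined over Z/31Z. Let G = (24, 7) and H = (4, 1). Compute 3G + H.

First 3G:
Repeated addition: build up to 3G.
2G: tangent at (24, 7): λ = (3·24² + 15)/(2·7) ≡ 7/14. 14⁻¹ ≡ 20 (mod 31), so λ ≡ 7·20 ≡ 16.
  x = λ² - 24 - 24 = 256 - 48 ≡ 22; y = λ·(24 - 22) - 7 ≡ 25. → (22, 25)
3G: (22, 25) + (24, 7). λ = (7 - 25)/(24 - 22) ≡ 13/2 mod 31. 2⁻¹ ≡ 16 (mod 31) since 2·16 = 32 ≡ 1, so λ ≡ 22.
  x = λ² - 22 - 24 = 484 - 46 ≡ 4; y = λ·(22 - 4) - 25 ≡ 30. → (4, 30)
3G = (4, 30).
Finally 3G + H:
(4, 30) + (4, 1): same x and y₁ ≡ -y₂, so the sum is ∞.

O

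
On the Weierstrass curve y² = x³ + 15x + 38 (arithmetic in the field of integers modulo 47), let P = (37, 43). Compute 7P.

Repeated addition: build up to 7P.
2P: tangent at (37, 43): λ = (3·37² + 15)/(2·43) ≡ 33/39. 39⁻¹ ≡ 41 (mod 47) since 39·41 = 1599 ≡ 1, so λ ≡ 33·41 ≡ 37.
  x = λ² - 37 - 37 = 1369 - 74 ≡ 26; y = λ·(37 - 26) - 43 ≡ 35. → (26, 35)
3P: (26, 35) + (37, 43). λ = (43 - 35)/(37 - 26) ≡ 8/11 mod 47. 11⁻¹ ≡ 30 (mod 47) since 11·30 = 330 ≡ 1, so λ ≡ 5.
  x = λ² - 26 - 37 = 25 - 63 ≡ 9; y = λ·(26 - 9) - 35 ≡ 3. → (9, 3)
4P: (9, 3) + (37, 43). λ = (43 - 3)/(37 - 9) ≡ 40/28 mod 47. 28⁻¹ ≡ 42 (mod 47), so λ ≡ 35.
  x = λ² - 9 - 37 = 1225 - 46 ≡ 4; y = λ·(9 - 4) - 3 ≡ 31. → (4, 31)
5P: (4, 31) + (37, 43). λ = (43 - 31)/(37 - 4) ≡ 12/33 mod 47. 33⁻¹ ≡ 10 (mod 47), so λ ≡ 26.
  x = λ² - 4 - 37 = 676 - 41 ≡ 24; y = λ·(4 - 24) - 31 ≡ 13. → (24, 13)
6P: (24, 13) + (37, 43). λ = (43 - 13)/(37 - 24) ≡ 30/13 mod 47. 13⁻¹ ≡ 29 (mod 47) since 13·29 = 377 ≡ 1, so λ ≡ 24.
  x = λ² - 24 - 37 = 576 - 61 ≡ 45; y = λ·(24 - 45) - 13 ≡ 0. → (45, 0)
7P: (45, 0) + (37, 43). λ = (43 - 0)/(37 - 45) ≡ 43/39 mod 47. 39⁻¹ ≡ 41 (mod 47) since 39·41 = 1599 ≡ 1, so λ ≡ 24.
  x = λ² - 45 - 37 = 576 - 82 ≡ 24; y = λ·(45 - 24) - 0 ≡ 34. → (24, 34)

(24, 34)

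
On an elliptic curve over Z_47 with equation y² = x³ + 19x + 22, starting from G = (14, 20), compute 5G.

(15, 4)

Repeated addition: build up to 5G.
2G: tangent at (14, 20): λ = (3·14² + 19)/(2·20) ≡ 43/40. 40⁻¹ ≡ 20 (mod 47), so λ ≡ 43·20 ≡ 14.
  x = λ² - 14 - 14 = 196 - 28 ≡ 27; y = λ·(14 - 27) - 20 ≡ 33. → (27, 33)
3G: (27, 33) + (14, 20). λ = (20 - 33)/(14 - 27) ≡ 34/34 mod 47. 34⁻¹ ≡ 18 (mod 47), so λ ≡ 1.
  x = λ² - 27 - 14 = 1 - 41 ≡ 7; y = λ·(27 - 7) - 33 ≡ 34. → (7, 34)
4G: (7, 34) + (14, 20). λ = (20 - 34)/(14 - 7) ≡ 33/7 mod 47. 7⁻¹ ≡ 27 (mod 47), so λ ≡ 45.
  x = λ² - 7 - 14 = 2025 - 21 ≡ 30; y = λ·(7 - 30) - 34 ≡ 12. → (30, 12)
5G: (30, 12) + (14, 20). λ = (20 - 12)/(14 - 30) ≡ 8/31 mod 47. 31⁻¹ ≡ 44 (mod 47) since 31·44 = 1364 ≡ 1, so λ ≡ 23.
  x = λ² - 30 - 14 = 529 - 44 ≡ 15; y = λ·(30 - 15) - 12 ≡ 4. → (15, 4)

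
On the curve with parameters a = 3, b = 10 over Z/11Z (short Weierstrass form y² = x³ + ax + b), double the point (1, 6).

tangent at (1, 6): λ = (3·1² + 3)/(2·6) ≡ 6/1. 1⁻¹ ≡ 1 (mod 11), so λ ≡ 6·1 ≡ 6.
  x = λ² - 1 - 1 = 36 - 2 ≡ 1; y = λ·(1 - 1) - 6 ≡ 5. → (1, 5)

(1, 5)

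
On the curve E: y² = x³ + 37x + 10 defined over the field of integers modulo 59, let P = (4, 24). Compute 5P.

(33, 36)

Repeated addition: build up to 5P.
2P: tangent at (4, 24): λ = (3·4² + 37)/(2·24) ≡ 26/48. 48⁻¹ ≡ 16 (mod 59), so λ ≡ 26·16 ≡ 3.
  x = λ² - 4 - 4 = 9 - 8 ≡ 1; y = λ·(4 - 1) - 24 ≡ 44. → (1, 44)
3P: (1, 44) + (4, 24). λ = (24 - 44)/(4 - 1) ≡ 39/3 mod 59. 3⁻¹ ≡ 20 (mod 59), so λ ≡ 13.
  x = λ² - 1 - 4 = 169 - 5 ≡ 46; y = λ·(1 - 46) - 44 ≡ 20. → (46, 20)
4P: (46, 20) + (4, 24). λ = (24 - 20)/(4 - 46) ≡ 4/17 mod 59. 17⁻¹ ≡ 7 (mod 59) since 17·7 = 119 ≡ 1, so λ ≡ 28.
  x = λ² - 46 - 4 = 784 - 50 ≡ 26; y = λ·(46 - 26) - 20 ≡ 9. → (26, 9)
5P: (26, 9) + (4, 24). λ = (24 - 9)/(4 - 26) ≡ 15/37 mod 59. 37⁻¹ ≡ 8 (mod 59), so λ ≡ 2.
  x = λ² - 26 - 4 = 4 - 30 ≡ 33; y = λ·(26 - 33) - 9 ≡ 36. → (33, 36)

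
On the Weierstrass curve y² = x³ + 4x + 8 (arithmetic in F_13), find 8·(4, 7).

(5, 7)

Write G = (4, 7).
Double-and-add on 8 = (1000)₂. Start with G = (4, 7) for the leading 1-bit.
double: tangent at (4, 7): λ = (3·4² + 4)/(2·7) ≡ 0/1. 1⁻¹ ≡ 1 (mod 13), so λ ≡ 0·1 ≡ 0.
  x = λ² - 4 - 4 = 0 - 8 ≡ 5; y = λ·(4 - 5) - 7 ≡ 6. → (5, 6)
double: tangent at (5, 6): λ = (3·5² + 4)/(2·6) ≡ 1/12. 12⁻¹ ≡ 12 (mod 13), so λ ≡ 1·12 ≡ 12.
  x = λ² - 5 - 5 = 144 - 10 ≡ 4; y = λ·(5 - 4) - 6 ≡ 6. → (4, 6)
double: tangent at (4, 6): λ = (3·4² + 4)/(2·6) ≡ 0/12. 12⁻¹ ≡ 12 (mod 13), so λ ≡ 0·12 ≡ 0.
  x = λ² - 4 - 4 = 0 - 8 ≡ 5; y = λ·(4 - 5) - 6 ≡ 7. → (5, 7)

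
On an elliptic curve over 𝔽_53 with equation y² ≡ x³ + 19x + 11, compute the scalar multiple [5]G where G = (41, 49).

(45, 47)

Double-and-add on 5 = (101)₂. Start with G = (41, 49) for the leading 1-bit.
double: tangent at (41, 49): λ = (3·41² + 19)/(2·49) ≡ 27/45. 45⁻¹ ≡ 33 (mod 53), so λ ≡ 27·33 ≡ 43.
  x = λ² - 41 - 41 = 1849 - 82 ≡ 18; y = λ·(41 - 18) - 49 ≡ 39. → (18, 39)
double: tangent at (18, 39): λ = (3·18² + 19)/(2·39) ≡ 37/25. 25⁻¹ ≡ 17 (mod 53) since 25·17 = 425 ≡ 1, so λ ≡ 37·17 ≡ 46.
  x = λ² - 18 - 18 = 2116 - 36 ≡ 13; y = λ·(18 - 13) - 39 ≡ 32. → (13, 32)
add G: (13, 32) + (41, 49). λ = (49 - 32)/(41 - 13) ≡ 17/28 mod 53. 28⁻¹ ≡ 36 (mod 53) since 28·36 = 1008 ≡ 1, so λ ≡ 29.
  x = λ² - 13 - 41 = 841 - 54 ≡ 45; y = λ·(13 - 45) - 32 ≡ 47. → (45, 47)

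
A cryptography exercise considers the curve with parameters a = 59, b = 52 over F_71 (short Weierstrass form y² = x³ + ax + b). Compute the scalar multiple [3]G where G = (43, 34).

(14, 70)

Repeated addition: build up to 3G.
2G: tangent at (43, 34): λ = (3·43² + 59)/(2·34) ≡ 68/68. 68⁻¹ ≡ 47 (mod 71) since 68·47 = 3196 ≡ 1, so λ ≡ 68·47 ≡ 1.
  x = λ² - 43 - 43 = 1 - 86 ≡ 57; y = λ·(43 - 57) - 34 ≡ 23. → (57, 23)
3G: (57, 23) + (43, 34). λ = (34 - 23)/(43 - 57) ≡ 11/57 mod 71. 57⁻¹ ≡ 5 (mod 71) since 57·5 = 285 ≡ 1, so λ ≡ 55.
  x = λ² - 57 - 43 = 3025 - 100 ≡ 14; y = λ·(57 - 14) - 23 ≡ 70. → (14, 70)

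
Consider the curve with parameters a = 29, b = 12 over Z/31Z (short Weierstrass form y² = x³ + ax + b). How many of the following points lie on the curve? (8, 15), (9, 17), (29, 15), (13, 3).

2

(8, 15): 15² ≡ 8, rhs ≡ 12 → off.
(9, 17): 17² ≡ 10, rhs ≡ 10 → on.
(29, 15): 15² ≡ 8, rhs ≡ 8 → on.
(13, 3): 3² ≡ 9, rhs ≡ 13 → off.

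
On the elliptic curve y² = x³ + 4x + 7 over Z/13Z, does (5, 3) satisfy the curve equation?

yes

y² = 3² ≡ 9; x³ + 4x + 7 = 152 ≡ 9 (mod 13). 9 = 9.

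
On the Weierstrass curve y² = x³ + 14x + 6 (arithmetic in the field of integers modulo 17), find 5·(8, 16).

(2, 5)

Write P = (8, 16).
Double-and-add on 5 = (101)₂. Start with P = (8, 16) for the leading 1-bit.
double: tangent at (8, 16): λ = (3·8² + 14)/(2·16) ≡ 2/15. 15⁻¹ ≡ 8 (mod 17), so λ ≡ 2·8 ≡ 16.
  x = λ² - 8 - 8 = 256 - 16 ≡ 2; y = λ·(8 - 2) - 16 ≡ 12. → (2, 12)
double: tangent at (2, 12): λ = (3·2² + 14)/(2·12) ≡ 9/7. 7⁻¹ ≡ 5 (mod 17) since 7·5 = 35 ≡ 1, so λ ≡ 9·5 ≡ 11.
  x = λ² - 2 - 2 = 121 - 4 ≡ 15; y = λ·(2 - 15) - 12 ≡ 15. → (15, 15)
add P: (15, 15) + (8, 16). λ = (16 - 15)/(8 - 15) ≡ 1/10 mod 17. 10⁻¹ ≡ 12 (mod 17), so λ ≡ 12.
  x = λ² - 15 - 8 = 144 - 23 ≡ 2; y = λ·(15 - 2) - 15 ≡ 5. → (2, 5)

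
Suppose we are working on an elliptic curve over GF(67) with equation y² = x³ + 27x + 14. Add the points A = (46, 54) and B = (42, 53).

(0, 58)

(46, 54) + (42, 53). λ = (53 - 54)/(42 - 46) ≡ 66/63 mod 67. 63⁻¹ ≡ 50 (mod 67) since 63·50 = 3150 ≡ 1, so λ ≡ 17.
  x = λ² - 46 - 42 = 289 - 88 ≡ 0; y = λ·(46 - 0) - 54 ≡ 58. → (0, 58)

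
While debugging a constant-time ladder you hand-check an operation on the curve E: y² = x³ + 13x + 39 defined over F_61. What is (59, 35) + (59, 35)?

tangent at (59, 35): λ = (3·59² + 13)/(2·35) ≡ 25/9. 9⁻¹ ≡ 34 (mod 61), so λ ≡ 25·34 ≡ 57.
  x = λ² - 59 - 59 = 3249 - 118 ≡ 20; y = λ·(59 - 20) - 35 ≡ 53. → (20, 53)

(20, 53)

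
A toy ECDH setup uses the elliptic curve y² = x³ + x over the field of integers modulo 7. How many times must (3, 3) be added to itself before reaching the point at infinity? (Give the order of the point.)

8

2P: tangent at (3, 3): λ = (3·3² + 1)/(2·3) ≡ 0/6. 6⁻¹ ≡ 6 (mod 7), so λ ≡ 0·6 ≡ 0.
  x = λ² - 3 - 3 = 0 - 6 ≡ 1; y = λ·(3 - 1) - 3 ≡ 4. → (1, 4)
3P: (1, 4) + (3, 3). λ = (3 - 4)/(3 - 1) ≡ 6/2 mod 7. 2⁻¹ ≡ 4 (mod 7), so λ ≡ 3.
  x = λ² - 1 - 3 = 9 - 4 ≡ 5; y = λ·(1 - 5) - 4 ≡ 5. → (5, 5)
4P: (5, 5) + (3, 3). λ = (3 - 5)/(3 - 5) ≡ 5/5 mod 7. 5⁻¹ ≡ 3 (mod 7), so λ ≡ 1.
  x = λ² - 5 - 3 = 1 - 8 ≡ 0; y = λ·(5 - 0) - 5 ≡ 0. → (0, 0)
5P: (0, 0) + (3, 3). λ = (3 - 0)/(3 - 0) ≡ 3/3 mod 7. 3⁻¹ ≡ 5 (mod 7), so λ ≡ 1.
  x = λ² - 0 - 3 = 1 - 3 ≡ 5; y = λ·(0 - 5) - 0 ≡ 2. → (5, 2)
6P: (5, 2) + (3, 3). λ = (3 - 2)/(3 - 5) ≡ 1/5 mod 7. 5⁻¹ ≡ 3 (mod 7), so λ ≡ 3.
  x = λ² - 5 - 3 = 9 - 8 ≡ 1; y = λ·(5 - 1) - 2 ≡ 3. → (1, 3)
7P: (1, 3) + (3, 3). λ = (3 - 3)/(3 - 1) ≡ 0/2 mod 7. 2⁻¹ ≡ 4 (mod 7) since 2·4 = 8 ≡ 1, so λ ≡ 0.
  x = λ² - 1 - 3 = 0 - 4 ≡ 3; y = λ·(1 - 3) - 3 ≡ 4. → (3, 4)
8P: (3, 4) + (3, 3): same x and y₁ ≡ -y₂, so the sum is the point at infinity.
8P = the point at infinity, so the order is 8.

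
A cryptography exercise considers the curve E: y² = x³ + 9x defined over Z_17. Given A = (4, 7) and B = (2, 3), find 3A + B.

First 3A:
Repeated addition: build up to 3A.
2A: tangent at (4, 7): λ = (3·4² + 9)/(2·7) ≡ 6/14. 14⁻¹ ≡ 11 (mod 17), so λ ≡ 6·11 ≡ 15.
  x = λ² - 4 - 4 = 225 - 8 ≡ 13; y = λ·(4 - 13) - 7 ≡ 11. → (13, 11)
3A: (13, 11) + (4, 7). λ = (7 - 11)/(4 - 13) ≡ 13/8 mod 17. 8⁻¹ ≡ 15 (mod 17), so λ ≡ 8.
  x = λ² - 13 - 4 = 64 - 17 ≡ 13; y = λ·(13 - 13) - 11 ≡ 6. → (13, 6)
3A = (13, 6).
Finally 3A + B:
(13, 6) + (2, 3). λ = (3 - 6)/(2 - 13) ≡ 14/6 mod 17. 6⁻¹ ≡ 3 (mod 17) since 6·3 = 18 ≡ 1, so λ ≡ 8.
  x = λ² - 13 - 2 = 64 - 15 ≡ 15; y = λ·(13 - 15) - 6 ≡ 12. → (15, 12)

(15, 12)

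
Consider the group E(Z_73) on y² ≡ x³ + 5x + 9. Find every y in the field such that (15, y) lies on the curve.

x³ + 5x + 9 = 3459 ≡ 28 (mod 73).
28 is a non-residue mod 73; no y exists.

none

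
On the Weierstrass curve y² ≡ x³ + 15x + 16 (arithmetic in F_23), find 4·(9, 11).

Write Q = (9, 11).
Repeated addition: build up to 4Q.
2Q: tangent at (9, 11): λ = (3·9² + 15)/(2·11) ≡ 5/22. 22⁻¹ ≡ 22 (mod 23), so λ ≡ 5·22 ≡ 18.
  x = λ² - 9 - 9 = 324 - 18 ≡ 7; y = λ·(9 - 7) - 11 ≡ 2. → (7, 2)
3Q: (7, 2) + (9, 11). λ = (11 - 2)/(9 - 7) ≡ 9/2 mod 23. 2⁻¹ ≡ 12 (mod 23), so λ ≡ 16.
  x = λ² - 7 - 9 = 256 - 16 ≡ 10; y = λ·(7 - 10) - 2 ≡ 19. → (10, 19)
4Q: (10, 19) + (9, 11). λ = (11 - 19)/(9 - 10) ≡ 15/22 mod 23. 22⁻¹ ≡ 22 (mod 23) since 22·22 = 484 ≡ 1, so λ ≡ 8.
  x = λ² - 10 - 9 = 64 - 19 ≡ 22; y = λ·(10 - 22) - 19 ≡ 0. → (22, 0)

(22, 0)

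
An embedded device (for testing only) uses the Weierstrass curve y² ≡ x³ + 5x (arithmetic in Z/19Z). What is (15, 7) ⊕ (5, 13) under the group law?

(15, 7) + (5, 13). λ = (13 - 7)/(5 - 15) ≡ 6/9 mod 19. 9⁻¹ ≡ 17 (mod 19), so λ ≡ 7.
  x = λ² - 15 - 5 = 49 - 20 ≡ 10; y = λ·(15 - 10) - 7 ≡ 9. → (10, 9)

(10, 9)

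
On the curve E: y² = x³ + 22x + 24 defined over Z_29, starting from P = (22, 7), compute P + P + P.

Repeated addition: build up to 3P.
2P: tangent at (22, 7): λ = (3·22² + 22)/(2·7) ≡ 24/14. 14⁻¹ ≡ 27 (mod 29), so λ ≡ 24·27 ≡ 10.
  x = λ² - 22 - 22 = 100 - 44 ≡ 27; y = λ·(22 - 27) - 7 ≡ 1. → (27, 1)
3P: (27, 1) + (22, 7). λ = (7 - 1)/(22 - 27) ≡ 6/24 mod 29. 24⁻¹ ≡ 23 (mod 29), so λ ≡ 22.
  x = λ² - 27 - 22 = 484 - 49 ≡ 0; y = λ·(27 - 0) - 1 ≡ 13. → (0, 13)

(0, 13)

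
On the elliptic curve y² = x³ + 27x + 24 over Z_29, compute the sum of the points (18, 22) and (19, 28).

(18, 22) + (19, 28). λ = (28 - 22)/(19 - 18) ≡ 6/1 mod 29. 1⁻¹ ≡ 1 (mod 29), so λ ≡ 6.
  x = λ² - 18 - 19 = 36 - 37 ≡ 28; y = λ·(18 - 28) - 22 ≡ 5. → (28, 5)

(28, 5)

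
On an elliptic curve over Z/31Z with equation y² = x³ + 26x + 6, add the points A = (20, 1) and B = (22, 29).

(20, 1) + (22, 29). λ = (29 - 1)/(22 - 20) ≡ 28/2 mod 31. 2⁻¹ ≡ 16 (mod 31), so λ ≡ 14.
  x = λ² - 20 - 22 = 196 - 42 ≡ 30; y = λ·(20 - 30) - 1 ≡ 14. → (30, 14)

(30, 14)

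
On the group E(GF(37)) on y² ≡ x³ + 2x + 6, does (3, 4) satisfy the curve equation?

y² = 4² ≡ 16; x³ + 2x + 6 = 39 ≡ 2 (mod 37). 16 ≠ 2.

no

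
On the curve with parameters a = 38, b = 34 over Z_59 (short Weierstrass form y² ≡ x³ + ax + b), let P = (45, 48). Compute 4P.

Repeated addition: build up to 4P.
2P: tangent at (45, 48): λ = (3·45² + 38)/(2·48) ≡ 36/37. 37⁻¹ ≡ 8 (mod 59), so λ ≡ 36·8 ≡ 52.
  x = λ² - 45 - 45 = 2704 - 90 ≡ 18; y = λ·(45 - 18) - 48 ≡ 58. → (18, 58)
3P: (18, 58) + (45, 48). λ = (48 - 58)/(45 - 18) ≡ 49/27 mod 59. 27⁻¹ ≡ 35 (mod 59), so λ ≡ 4.
  x = λ² - 18 - 45 = 16 - 63 ≡ 12; y = λ·(18 - 12) - 58 ≡ 25. → (12, 25)
4P: (12, 25) + (45, 48). λ = (48 - 25)/(45 - 12) ≡ 23/33 mod 59. 33⁻¹ ≡ 34 (mod 59) since 33·34 = 1122 ≡ 1, so λ ≡ 15.
  x = λ² - 12 - 45 = 225 - 57 ≡ 50; y = λ·(12 - 50) - 25 ≡ 54. → (50, 54)

(50, 54)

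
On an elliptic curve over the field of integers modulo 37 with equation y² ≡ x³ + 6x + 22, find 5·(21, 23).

Write P = (21, 23).
Double-and-add on 5 = (101)₂. Start with P = (21, 23) for the leading 1-bit.
double: tangent at (21, 23): λ = (3·21² + 6)/(2·23) ≡ 34/9. 9⁻¹ ≡ 33 (mod 37) since 9·33 = 297 ≡ 1, so λ ≡ 34·33 ≡ 12.
  x = λ² - 21 - 21 = 144 - 42 ≡ 28; y = λ·(21 - 28) - 23 ≡ 4. → (28, 4)
double: tangent at (28, 4): λ = (3·28² + 6)/(2·4) ≡ 27/8. 8⁻¹ ≡ 14 (mod 37), so λ ≡ 27·14 ≡ 8.
  x = λ² - 28 - 28 = 64 - 56 ≡ 8; y = λ·(28 - 8) - 4 ≡ 8. → (8, 8)
add P: (8, 8) + (21, 23). λ = (23 - 8)/(21 - 8) ≡ 15/13 mod 37. 13⁻¹ ≡ 20 (mod 37), so λ ≡ 4.
  x = λ² - 8 - 21 = 16 - 29 ≡ 24; y = λ·(8 - 24) - 8 ≡ 2. → (24, 2)

(24, 2)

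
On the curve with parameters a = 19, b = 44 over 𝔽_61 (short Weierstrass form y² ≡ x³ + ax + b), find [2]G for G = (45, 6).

tangent at (45, 6): λ = (3·45² + 19)/(2·6) ≡ 55/12. 12⁻¹ ≡ 56 (mod 61), so λ ≡ 55·56 ≡ 30.
  x = λ² - 45 - 45 = 900 - 90 ≡ 17; y = λ·(45 - 17) - 6 ≡ 41. → (17, 41)

(17, 41)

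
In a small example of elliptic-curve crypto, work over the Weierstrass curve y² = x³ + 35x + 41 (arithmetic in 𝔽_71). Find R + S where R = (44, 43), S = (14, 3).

(70, 17)

(44, 43) + (14, 3). λ = (3 - 43)/(14 - 44) ≡ 31/41 mod 71. 41⁻¹ ≡ 26 (mod 71) since 41·26 = 1066 ≡ 1, so λ ≡ 25.
  x = λ² - 44 - 14 = 625 - 58 ≡ 70; y = λ·(44 - 70) - 43 ≡ 17. → (70, 17)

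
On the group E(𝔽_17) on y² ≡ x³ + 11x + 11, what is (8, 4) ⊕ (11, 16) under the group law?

(14, 6)

(8, 4) + (11, 16). λ = (16 - 4)/(11 - 8) ≡ 12/3 mod 17. 3⁻¹ ≡ 6 (mod 17) since 3·6 = 18 ≡ 1, so λ ≡ 4.
  x = λ² - 8 - 11 = 16 - 19 ≡ 14; y = λ·(8 - 14) - 4 ≡ 6. → (14, 6)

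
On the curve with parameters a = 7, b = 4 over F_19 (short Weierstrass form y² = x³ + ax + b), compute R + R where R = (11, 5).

(17, 1)

tangent at (11, 5): λ = (3·11² + 7)/(2·5) ≡ 9/10. 10⁻¹ ≡ 2 (mod 19) since 10·2 = 20 ≡ 1, so λ ≡ 9·2 ≡ 18.
  x = λ² - 11 - 11 = 324 - 22 ≡ 17; y = λ·(11 - 17) - 5 ≡ 1. → (17, 1)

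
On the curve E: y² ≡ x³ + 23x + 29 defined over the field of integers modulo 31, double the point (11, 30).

(27, 20)

tangent at (11, 30): λ = (3·11² + 23)/(2·30) ≡ 14/29. 29⁻¹ ≡ 15 (mod 31), so λ ≡ 14·15 ≡ 24.
  x = λ² - 11 - 11 = 576 - 22 ≡ 27; y = λ·(11 - 27) - 30 ≡ 20. → (27, 20)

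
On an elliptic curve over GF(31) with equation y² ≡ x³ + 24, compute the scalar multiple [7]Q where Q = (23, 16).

Double-and-add on 7 = (111)₂. Start with Q = (23, 16) for the leading 1-bit.
double: tangent at (23, 16): λ = (3·23² + 0)/(2·16) ≡ 6/1. 1⁻¹ ≡ 1 (mod 31), so λ ≡ 6·1 ≡ 6.
  x = λ² - 23 - 23 = 36 - 46 ≡ 21; y = λ·(23 - 21) - 16 ≡ 27. → (21, 27)
add Q: (21, 27) + (23, 16). λ = (16 - 27)/(23 - 21) ≡ 20/2 mod 31. 2⁻¹ ≡ 16 (mod 31), so λ ≡ 10.
  x = λ² - 21 - 23 = 100 - 44 ≡ 25; y = λ·(21 - 25) - 27 ≡ 26. → (25, 26)
double: tangent at (25, 26): λ = (3·25² + 0)/(2·26) ≡ 15/21. 21⁻¹ ≡ 3 (mod 31) since 21·3 = 63 ≡ 1, so λ ≡ 15·3 ≡ 14.
  x = λ² - 25 - 25 = 196 - 50 ≡ 22; y = λ·(25 - 22) - 26 ≡ 16. → (22, 16)
add Q: (22, 16) + (23, 16). λ = (16 - 16)/(23 - 22) ≡ 0/1 mod 31. 1⁻¹ ≡ 1 (mod 31), so λ ≡ 0.
  x = λ² - 22 - 23 = 0 - 45 ≡ 17; y = λ·(22 - 17) - 16 ≡ 15. → (17, 15)

(17, 15)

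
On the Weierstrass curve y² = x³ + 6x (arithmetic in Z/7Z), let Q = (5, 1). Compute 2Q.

(1, 0)

tangent at (5, 1): λ = (3·5² + 6)/(2·1) ≡ 4/2. 2⁻¹ ≡ 4 (mod 7), so λ ≡ 4·4 ≡ 2.
  x = λ² - 5 - 5 = 4 - 10 ≡ 1; y = λ·(5 - 1) - 1 ≡ 0. → (1, 0)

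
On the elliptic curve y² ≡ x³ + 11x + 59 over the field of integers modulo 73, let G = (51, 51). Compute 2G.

(50, 7)

tangent at (51, 51): λ = (3·51² + 11)/(2·51) ≡ 3/29. 29⁻¹ ≡ 68 (mod 73), so λ ≡ 3·68 ≡ 58.
  x = λ² - 51 - 51 = 3364 - 102 ≡ 50; y = λ·(51 - 50) - 51 ≡ 7. → (50, 7)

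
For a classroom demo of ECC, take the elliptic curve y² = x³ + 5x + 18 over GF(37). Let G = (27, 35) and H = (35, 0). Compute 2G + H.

First 2G:
Repeated addition: build up to 2G.
2G: tangent at (27, 35): λ = (3·27² + 5)/(2·35) ≡ 9/33. 33⁻¹ ≡ 9 (mod 37), so λ ≡ 9·9 ≡ 7.
  x = λ² - 27 - 27 = 49 - 54 ≡ 32; y = λ·(27 - 32) - 35 ≡ 4. → (32, 4)
2G = (32, 4).
Finally 2G + H:
(32, 4) + (35, 0). λ = (0 - 4)/(35 - 32) ≡ 33/3 mod 37. 3⁻¹ ≡ 25 (mod 37) since 3·25 = 75 ≡ 1, so λ ≡ 11.
  x = λ² - 32 - 35 = 121 - 67 ≡ 17; y = λ·(32 - 17) - 4 ≡ 13. → (17, 13)

(17, 13)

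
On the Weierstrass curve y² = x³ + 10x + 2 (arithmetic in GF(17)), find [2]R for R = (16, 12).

(11, 7)

tangent at (16, 12): λ = (3·16² + 10)/(2·12) ≡ 13/7. 7⁻¹ ≡ 5 (mod 17) since 7·5 = 35 ≡ 1, so λ ≡ 13·5 ≡ 14.
  x = λ² - 16 - 16 = 196 - 32 ≡ 11; y = λ·(16 - 11) - 12 ≡ 7. → (11, 7)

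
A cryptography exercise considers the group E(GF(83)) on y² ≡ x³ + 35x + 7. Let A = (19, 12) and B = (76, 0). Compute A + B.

(0, 67)

(19, 12) + (76, 0). λ = (0 - 12)/(76 - 19) ≡ 71/57 mod 83. 57⁻¹ ≡ 67 (mod 83), so λ ≡ 26.
  x = λ² - 19 - 76 = 676 - 95 ≡ 0; y = λ·(19 - 0) - 12 ≡ 67. → (0, 67)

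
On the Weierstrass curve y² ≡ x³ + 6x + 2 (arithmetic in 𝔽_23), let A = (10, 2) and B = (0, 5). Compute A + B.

(17, 7)

(10, 2) + (0, 5). λ = (5 - 2)/(0 - 10) ≡ 3/13 mod 23. 13⁻¹ ≡ 16 (mod 23), so λ ≡ 2.
  x = λ² - 10 - 0 = 4 - 10 ≡ 17; y = λ·(10 - 17) - 2 ≡ 7. → (17, 7)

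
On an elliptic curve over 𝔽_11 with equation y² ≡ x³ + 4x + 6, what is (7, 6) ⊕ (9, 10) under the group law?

(7, 6) + (9, 10). λ = (10 - 6)/(9 - 7) ≡ 4/2 mod 11. 2⁻¹ ≡ 6 (mod 11), so λ ≡ 2.
  x = λ² - 7 - 9 = 4 - 16 ≡ 10; y = λ·(7 - 10) - 6 ≡ 10. → (10, 10)

(10, 10)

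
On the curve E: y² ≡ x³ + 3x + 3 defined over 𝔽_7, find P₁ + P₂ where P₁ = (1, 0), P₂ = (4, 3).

(1, 0) + (4, 3). λ = (3 - 0)/(4 - 1) ≡ 3/3 mod 7. 3⁻¹ ≡ 5 (mod 7) since 3·5 = 15 ≡ 1, so λ ≡ 1.
  x = λ² - 1 - 4 = 1 - 5 ≡ 3; y = λ·(1 - 3) - 0 ≡ 5. → (3, 5)

(3, 5)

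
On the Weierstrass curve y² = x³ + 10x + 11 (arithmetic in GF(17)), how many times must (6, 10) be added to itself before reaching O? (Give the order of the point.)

8

2P: tangent at (6, 10): λ = (3·6² + 10)/(2·10) ≡ 16/3. 3⁻¹ ≡ 6 (mod 17) since 3·6 = 18 ≡ 1, so λ ≡ 16·6 ≡ 11.
  x = λ² - 6 - 6 = 121 - 12 ≡ 7; y = λ·(6 - 7) - 10 ≡ 13. → (7, 13)
3P: (7, 13) + (6, 10). λ = (10 - 13)/(6 - 7) ≡ 14/16 mod 17. 16⁻¹ ≡ 16 (mod 17) since 16·16 = 256 ≡ 1, so λ ≡ 3.
  x = λ² - 7 - 6 = 9 - 13 ≡ 13; y = λ·(7 - 13) - 13 ≡ 3. → (13, 3)
4P: (13, 3) + (6, 10). λ = (10 - 3)/(6 - 13) ≡ 7/10 mod 17. 10⁻¹ ≡ 12 (mod 17), so λ ≡ 16.
  x = λ² - 13 - 6 = 256 - 19 ≡ 16; y = λ·(13 - 16) - 3 ≡ 0. → (16, 0)
5P: (16, 0) + (6, 10). λ = (10 - 0)/(6 - 16) ≡ 10/7 mod 17. 7⁻¹ ≡ 5 (mod 17) since 7·5 = 35 ≡ 1, so λ ≡ 16.
  x = λ² - 16 - 6 = 256 - 22 ≡ 13; y = λ·(16 - 13) - 0 ≡ 14. → (13, 14)
6P: (13, 14) + (6, 10). λ = (10 - 14)/(6 - 13) ≡ 13/10 mod 17. 10⁻¹ ≡ 12 (mod 17) since 10·12 = 120 ≡ 1, so λ ≡ 3.
  x = λ² - 13 - 6 = 9 - 19 ≡ 7; y = λ·(13 - 7) - 14 ≡ 4. → (7, 4)
7P: (7, 4) + (6, 10). λ = (10 - 4)/(6 - 7) ≡ 6/16 mod 17. 16⁻¹ ≡ 16 (mod 17) since 16·16 = 256 ≡ 1, so λ ≡ 11.
  x = λ² - 7 - 6 = 121 - 13 ≡ 6; y = λ·(7 - 6) - 4 ≡ 7. → (6, 7)
8P: (6, 7) + (6, 10): same x and y₁ ≡ -y₂, so the sum is O.
8P = O, so the order is 8.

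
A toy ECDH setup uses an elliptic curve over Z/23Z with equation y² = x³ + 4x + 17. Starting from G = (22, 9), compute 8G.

Double-and-add on 8 = (1000)₂. Start with G = (22, 9) for the leading 1-bit.
double: tangent at (22, 9): λ = (3·22² + 4)/(2·9) ≡ 7/18. 18⁻¹ ≡ 9 (mod 23) since 18·9 = 162 ≡ 1, so λ ≡ 7·9 ≡ 17.
  x = λ² - 22 - 22 = 289 - 44 ≡ 15; y = λ·(22 - 15) - 9 ≡ 18. → (15, 18)
double: tangent at (15, 18): λ = (3·15² + 4)/(2·18) ≡ 12/13. 13⁻¹ ≡ 16 (mod 23) since 13·16 = 208 ≡ 1, so λ ≡ 12·16 ≡ 8.
  x = λ² - 15 - 15 = 64 - 30 ≡ 11; y = λ·(15 - 11) - 18 ≡ 14. → (11, 14)
double: tangent at (11, 14): λ = (3·11² + 4)/(2·14) ≡ 22/5. 5⁻¹ ≡ 14 (mod 23), so λ ≡ 22·14 ≡ 9.
  x = λ² - 11 - 11 = 81 - 22 ≡ 13; y = λ·(11 - 13) - 14 ≡ 14. → (13, 14)

(13, 14)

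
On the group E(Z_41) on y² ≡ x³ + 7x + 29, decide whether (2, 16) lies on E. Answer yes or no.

y² = 16² ≡ 10; x³ + 7x + 29 = 51 ≡ 10 (mod 41). 10 = 10.

yes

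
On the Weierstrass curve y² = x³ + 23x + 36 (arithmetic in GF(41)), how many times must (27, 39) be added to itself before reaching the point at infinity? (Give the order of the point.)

2P: tangent at (27, 39): λ = (3·27² + 23)/(2·39) ≡ 37/37. 37⁻¹ ≡ 10 (mod 41) since 37·10 = 370 ≡ 1, so λ ≡ 37·10 ≡ 1.
  x = λ² - 27 - 27 = 1 - 54 ≡ 29; y = λ·(27 - 29) - 39 ≡ 0. → (29, 0)
3P: (29, 0) + (27, 39). λ = (39 - 0)/(27 - 29) ≡ 39/39 mod 41. 39⁻¹ ≡ 20 (mod 41) since 39·20 = 780 ≡ 1, so λ ≡ 1.
  x = λ² - 29 - 27 = 1 - 56 ≡ 27; y = λ·(29 - 27) - 0 ≡ 2. → (27, 2)
4P: (27, 2) + (27, 39): same x and y₁ ≡ -y₂, so the sum is the point at infinity.
4P = the point at infinity, so the order is 4.

4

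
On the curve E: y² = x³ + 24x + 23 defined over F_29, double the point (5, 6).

(20, 8)

tangent at (5, 6): λ = (3·5² + 24)/(2·6) ≡ 12/12. 12⁻¹ ≡ 17 (mod 29) since 12·17 = 204 ≡ 1, so λ ≡ 12·17 ≡ 1.
  x = λ² - 5 - 5 = 1 - 10 ≡ 20; y = λ·(5 - 20) - 6 ≡ 8. → (20, 8)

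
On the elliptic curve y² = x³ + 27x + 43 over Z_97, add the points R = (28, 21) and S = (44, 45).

(3, 65)

(28, 21) + (44, 45). λ = (45 - 21)/(44 - 28) ≡ 24/16 mod 97. 16⁻¹ ≡ 91 (mod 97), so λ ≡ 50.
  x = λ² - 28 - 44 = 2500 - 72 ≡ 3; y = λ·(28 - 3) - 21 ≡ 65. → (3, 65)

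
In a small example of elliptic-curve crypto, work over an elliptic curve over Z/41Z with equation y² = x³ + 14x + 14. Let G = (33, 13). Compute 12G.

(22, 33)

Double-and-add on 12 = (1100)₂. Start with G = (33, 13) for the leading 1-bit.
double: tangent at (33, 13): λ = (3·33² + 14)/(2·13) ≡ 1/26. 26⁻¹ ≡ 30 (mod 41), so λ ≡ 1·30 ≡ 30.
  x = λ² - 33 - 33 = 900 - 66 ≡ 14; y = λ·(33 - 14) - 13 ≡ 24. → (14, 24)
add G: (14, 24) + (33, 13). λ = (13 - 24)/(33 - 14) ≡ 30/19 mod 41. 19⁻¹ ≡ 13 (mod 41), so λ ≡ 21.
  x = λ² - 14 - 33 = 441 - 47 ≡ 25; y = λ·(14 - 25) - 24 ≡ 32. → (25, 32)
double: tangent at (25, 32): λ = (3·25² + 14)/(2·32) ≡ 3/23. 23⁻¹ ≡ 25 (mod 41) since 23·25 = 575 ≡ 1, so λ ≡ 3·25 ≡ 34.
  x = λ² - 25 - 25 = 1156 - 50 ≡ 40; y = λ·(25 - 40) - 32 ≡ 32. → (40, 32)
double: tangent at (40, 32): λ = (3·40² + 14)/(2·32) ≡ 17/23. 23⁻¹ ≡ 25 (mod 41) since 23·25 = 575 ≡ 1, so λ ≡ 17·25 ≡ 15.
  x = λ² - 40 - 40 = 225 - 80 ≡ 22; y = λ·(40 - 22) - 32 ≡ 33. → (22, 33)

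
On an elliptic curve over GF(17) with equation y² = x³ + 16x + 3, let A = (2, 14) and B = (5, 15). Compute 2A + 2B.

(6, 3)

First 2A:
Repeated addition: build up to 2A.
2A: tangent at (2, 14): λ = (3·2² + 16)/(2·14) ≡ 11/11. 11⁻¹ ≡ 14 (mod 17) since 11·14 = 154 ≡ 1, so λ ≡ 11·14 ≡ 1.
  x = λ² - 2 - 2 = 1 - 4 ≡ 14; y = λ·(2 - 14) - 14 ≡ 8. → (14, 8)
2A = (14, 8).
Next 2B:
Repeated addition: build up to 2B.
2B: tangent at (5, 15): λ = (3·5² + 16)/(2·15) ≡ 6/13. 13⁻¹ ≡ 4 (mod 17), so λ ≡ 6·4 ≡ 7.
  x = λ² - 5 - 5 = 49 - 10 ≡ 5; y = λ·(5 - 5) - 15 ≡ 2. → (5, 2)
2B = (5, 2).
Finally 2A + 2B:
(14, 8) + (5, 2). λ = (2 - 8)/(5 - 14) ≡ 11/8 mod 17. 8⁻¹ ≡ 15 (mod 17) since 8·15 = 120 ≡ 1, so λ ≡ 12.
  x = λ² - 14 - 5 = 144 - 19 ≡ 6; y = λ·(14 - 6) - 8 ≡ 3. → (6, 3)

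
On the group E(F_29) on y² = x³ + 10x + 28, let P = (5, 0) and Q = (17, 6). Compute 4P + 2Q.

(4, 4)

First 4P:
Repeated addition: build up to 4P.
2P: (5, 0) + (5, 0): same x and y₁ ≡ -y₂, so the sum is O.
3P: O + (5, 0) = (5, 0) (identity).
4P: (5, 0) + (5, 0): same x and y₁ ≡ -y₂, so the sum is O.
4P = O.
Next 2Q:
Repeated addition: build up to 2Q.
2Q: tangent at (17, 6): λ = (3·17² + 10)/(2·6) ≡ 7/12. 12⁻¹ ≡ 17 (mod 29) since 12·17 = 204 ≡ 1, so λ ≡ 7·17 ≡ 3.
  x = λ² - 17 - 17 = 9 - 34 ≡ 4; y = λ·(17 - 4) - 6 ≡ 4. → (4, 4)
2Q = (4, 4).
Finally 4P + 2Q:
O + (4, 4) = (4, 4) (identity).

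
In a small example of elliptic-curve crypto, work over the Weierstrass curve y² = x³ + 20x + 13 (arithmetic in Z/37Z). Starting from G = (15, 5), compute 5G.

Double-and-add on 5 = (101)₂. Start with G = (15, 5) for the leading 1-bit.
double: tangent at (15, 5): λ = (3·15² + 20)/(2·5) ≡ 29/10. 10⁻¹ ≡ 26 (mod 37), so λ ≡ 29·26 ≡ 14.
  x = λ² - 15 - 15 = 196 - 30 ≡ 18; y = λ·(15 - 18) - 5 ≡ 27. → (18, 27)
double: tangent at (18, 27): λ = (3·18² + 20)/(2·27) ≡ 30/17. 17⁻¹ ≡ 24 (mod 37) since 17·24 = 408 ≡ 1, so λ ≡ 30·24 ≡ 17.
  x = λ² - 18 - 18 = 289 - 36 ≡ 31; y = λ·(18 - 31) - 27 ≡ 11. → (31, 11)
add G: (31, 11) + (15, 5). λ = (5 - 11)/(15 - 31) ≡ 31/21 mod 37. 21⁻¹ ≡ 30 (mod 37) since 21·30 = 630 ≡ 1, so λ ≡ 5.
  x = λ² - 31 - 15 = 25 - 46 ≡ 16; y = λ·(31 - 16) - 11 ≡ 27. → (16, 27)

(16, 27)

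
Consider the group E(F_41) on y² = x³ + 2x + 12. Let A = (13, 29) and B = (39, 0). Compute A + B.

(29, 33)

(13, 29) + (39, 0). λ = (0 - 29)/(39 - 13) ≡ 12/26 mod 41. 26⁻¹ ≡ 30 (mod 41) since 26·30 = 780 ≡ 1, so λ ≡ 32.
  x = λ² - 13 - 39 = 1024 - 52 ≡ 29; y = λ·(13 - 29) - 29 ≡ 33. → (29, 33)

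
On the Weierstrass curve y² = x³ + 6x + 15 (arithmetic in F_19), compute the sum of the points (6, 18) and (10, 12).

(10, 7)

(6, 18) + (10, 12). λ = (12 - 18)/(10 - 6) ≡ 13/4 mod 19. 4⁻¹ ≡ 5 (mod 19) since 4·5 = 20 ≡ 1, so λ ≡ 8.
  x = λ² - 6 - 10 = 64 - 16 ≡ 10; y = λ·(6 - 10) - 18 ≡ 7. → (10, 7)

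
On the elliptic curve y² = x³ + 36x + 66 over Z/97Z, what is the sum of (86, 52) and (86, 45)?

O

The two points share x = 86 and their y-coordinates satisfy 52 + 45 ≡ 0 (mod 97), so they are inverses. Their sum is 𝒪.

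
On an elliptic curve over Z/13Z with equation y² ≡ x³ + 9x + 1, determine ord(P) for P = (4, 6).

3

2P: tangent at (4, 6): λ = (3·4² + 9)/(2·6) ≡ 5/12. 12⁻¹ ≡ 12 (mod 13), so λ ≡ 5·12 ≡ 8.
  x = λ² - 4 - 4 = 64 - 8 ≡ 4; y = λ·(4 - 4) - 6 ≡ 7. → (4, 7)
3P: (4, 7) + (4, 6): same x and y₁ ≡ -y₂, so the sum is O.
3P = O, so the order is 3.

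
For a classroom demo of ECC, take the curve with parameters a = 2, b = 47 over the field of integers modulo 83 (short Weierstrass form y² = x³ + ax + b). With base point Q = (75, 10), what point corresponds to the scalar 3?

Repeated addition: build up to 3Q.
2Q: tangent at (75, 10): λ = (3·75² + 2)/(2·10) ≡ 28/20. 20⁻¹ ≡ 54 (mod 83), so λ ≡ 28·54 ≡ 18.
  x = λ² - 75 - 75 = 324 - 150 ≡ 8; y = λ·(75 - 8) - 10 ≡ 34. → (8, 34)
3Q: (8, 34) + (75, 10). λ = (10 - 34)/(75 - 8) ≡ 59/67 mod 83. 67⁻¹ ≡ 57 (mod 83), so λ ≡ 43.
  x = λ² - 8 - 75 = 1849 - 83 ≡ 23; y = λ·(8 - 23) - 34 ≡ 68. → (23, 68)

(23, 68)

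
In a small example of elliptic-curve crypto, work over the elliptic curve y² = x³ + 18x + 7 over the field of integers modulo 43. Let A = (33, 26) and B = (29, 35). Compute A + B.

(21, 33)

(33, 26) + (29, 35). λ = (35 - 26)/(29 - 33) ≡ 9/39 mod 43. 39⁻¹ ≡ 32 (mod 43), so λ ≡ 30.
  x = λ² - 33 - 29 = 900 - 62 ≡ 21; y = λ·(33 - 21) - 26 ≡ 33. → (21, 33)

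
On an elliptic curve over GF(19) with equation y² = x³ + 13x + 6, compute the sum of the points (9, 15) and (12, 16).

(9, 15) + (12, 16). λ = (16 - 15)/(12 - 9) ≡ 1/3 mod 19. 3⁻¹ ≡ 13 (mod 19) since 3·13 = 39 ≡ 1, so λ ≡ 13.
  x = λ² - 9 - 12 = 169 - 21 ≡ 15; y = λ·(9 - 15) - 15 ≡ 2. → (15, 2)

(15, 2)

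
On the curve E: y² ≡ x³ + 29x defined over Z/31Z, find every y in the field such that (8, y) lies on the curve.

0

x³ + 29x + 0 = 744 ≡ 0 (mod 31).
Only y = 0 satisfies y² ≡ 0.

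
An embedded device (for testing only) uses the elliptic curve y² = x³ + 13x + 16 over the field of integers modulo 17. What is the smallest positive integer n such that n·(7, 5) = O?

2P: tangent at (7, 5): λ = (3·7² + 13)/(2·5) ≡ 7/10. 10⁻¹ ≡ 12 (mod 17), so λ ≡ 7·12 ≡ 16.
  x = λ² - 7 - 7 = 256 - 14 ≡ 4; y = λ·(7 - 4) - 5 ≡ 9. → (4, 9)
3P: (4, 9) + (7, 5). λ = (5 - 9)/(7 - 4) ≡ 13/3 mod 17. 3⁻¹ ≡ 6 (mod 17), so λ ≡ 10.
  x = λ² - 4 - 7 = 100 - 11 ≡ 4; y = λ·(4 - 4) - 9 ≡ 8. → (4, 8)
4P: (4, 8) + (7, 5). λ = (5 - 8)/(7 - 4) ≡ 14/3 mod 17. 3⁻¹ ≡ 6 (mod 17) since 3·6 = 18 ≡ 1, so λ ≡ 16.
  x = λ² - 4 - 7 = 256 - 11 ≡ 7; y = λ·(4 - 7) - 8 ≡ 12. → (7, 12)
5P: (7, 12) + (7, 5): same x and y₁ ≡ -y₂, so the sum is O.
5P = O, so the order is 5.

5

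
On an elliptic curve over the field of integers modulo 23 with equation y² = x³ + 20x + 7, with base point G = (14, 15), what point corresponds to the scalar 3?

Repeated addition: build up to 3G.
2G: tangent at (14, 15): λ = (3·14² + 20)/(2·15) ≡ 10/7. 7⁻¹ ≡ 10 (mod 23), so λ ≡ 10·10 ≡ 8.
  x = λ² - 14 - 14 = 64 - 28 ≡ 13; y = λ·(14 - 13) - 15 ≡ 16. → (13, 16)
3G: (13, 16) + (14, 15). λ = (15 - 16)/(14 - 13) ≡ 22/1 mod 23. 1⁻¹ ≡ 1 (mod 23) since 1·1 = 1 ≡ 1, so λ ≡ 22.
  x = λ² - 13 - 14 = 484 - 27 ≡ 20; y = λ·(13 - 20) - 16 ≡ 14. → (20, 14)

(20, 14)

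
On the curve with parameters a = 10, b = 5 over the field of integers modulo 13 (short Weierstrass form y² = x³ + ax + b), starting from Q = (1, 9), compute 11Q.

Double-and-add on 11 = (1011)₂. Start with Q = (1, 9) for the leading 1-bit.
double: tangent at (1, 9): λ = (3·1² + 10)/(2·9) ≡ 0/5. 5⁻¹ ≡ 8 (mod 13) since 5·8 = 40 ≡ 1, so λ ≡ 0·8 ≡ 0.
  x = λ² - 1 - 1 = 0 - 2 ≡ 11; y = λ·(1 - 11) - 9 ≡ 4. → (11, 4)
double: tangent at (11, 4): λ = (3·11² + 10)/(2·4) ≡ 9/8. 8⁻¹ ≡ 5 (mod 13) since 8·5 = 40 ≡ 1, so λ ≡ 9·5 ≡ 6.
  x = λ² - 11 - 11 = 36 - 22 ≡ 1; y = λ·(11 - 1) - 4 ≡ 4. → (1, 4)
add Q: (1, 4) + (1, 9): same x and y₁ ≡ -y₂, so the sum is 𝒪.
double: 𝒪 + 𝒪 = 𝒪 (identity).
add Q: 𝒪 + (1, 9) = (1, 9) (identity).

(1, 9)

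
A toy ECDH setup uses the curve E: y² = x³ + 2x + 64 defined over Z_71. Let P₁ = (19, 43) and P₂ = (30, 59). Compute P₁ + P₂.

(47, 26)

(19, 43) + (30, 59). λ = (59 - 43)/(30 - 19) ≡ 16/11 mod 71. 11⁻¹ ≡ 13 (mod 71) since 11·13 = 143 ≡ 1, so λ ≡ 66.
  x = λ² - 19 - 30 = 4356 - 49 ≡ 47; y = λ·(19 - 47) - 43 ≡ 26. → (47, 26)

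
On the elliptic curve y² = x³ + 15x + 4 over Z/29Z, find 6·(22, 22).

Write G = (22, 22).
Repeated addition: build up to 6G.
2G: tangent at (22, 22): λ = (3·22² + 15)/(2·22) ≡ 17/15. 15⁻¹ ≡ 2 (mod 29), so λ ≡ 17·2 ≡ 5.
  x = λ² - 22 - 22 = 25 - 44 ≡ 10; y = λ·(22 - 10) - 22 ≡ 9. → (10, 9)
3G: (10, 9) + (22, 22). λ = (22 - 9)/(22 - 10) ≡ 13/12 mod 29. 12⁻¹ ≡ 17 (mod 29), so λ ≡ 18.
  x = λ² - 10 - 22 = 324 - 32 ≡ 2; y = λ·(10 - 2) - 9 ≡ 19. → (2, 19)
4G: (2, 19) + (22, 22). λ = (22 - 19)/(22 - 2) ≡ 3/20 mod 29. 20⁻¹ ≡ 16 (mod 29), so λ ≡ 19.
  x = λ² - 2 - 22 = 361 - 24 ≡ 18; y = λ·(2 - 18) - 19 ≡ 25. → (18, 25)
5G: (18, 25) + (22, 22). λ = (22 - 25)/(22 - 18) ≡ 26/4 mod 29. 4⁻¹ ≡ 22 (mod 29), so λ ≡ 21.
  x = λ² - 18 - 22 = 441 - 40 ≡ 24; y = λ·(18 - 24) - 25 ≡ 23. → (24, 23)
6G: (24, 23) + (22, 22). λ = (22 - 23)/(22 - 24) ≡ 28/27 mod 29. 27⁻¹ ≡ 14 (mod 29), so λ ≡ 15.
  x = λ² - 24 - 22 = 225 - 46 ≡ 5; y = λ·(24 - 5) - 23 ≡ 1. → (5, 1)

(5, 1)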